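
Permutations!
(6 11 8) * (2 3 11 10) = (2 3 11 8 6 10) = [0, 1, 3, 11, 4, 5, 10, 7, 6, 9, 2, 8]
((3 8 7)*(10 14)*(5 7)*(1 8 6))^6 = ((1 8 5 7 3 6)(10 14))^6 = (14)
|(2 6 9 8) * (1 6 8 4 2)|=6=|(1 6 9 4 2 8)|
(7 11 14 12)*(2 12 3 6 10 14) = (2 12 7 11)(3 6 10 14) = [0, 1, 12, 6, 4, 5, 10, 11, 8, 9, 14, 2, 7, 13, 3]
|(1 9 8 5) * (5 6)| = |(1 9 8 6 5)| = 5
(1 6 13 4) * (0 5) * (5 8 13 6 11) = (0 8 13 4 1 11 5) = [8, 11, 2, 3, 1, 0, 6, 7, 13, 9, 10, 5, 12, 4]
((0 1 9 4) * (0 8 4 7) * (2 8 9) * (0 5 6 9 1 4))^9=(0 8 2 1 4)(5 6 9 7)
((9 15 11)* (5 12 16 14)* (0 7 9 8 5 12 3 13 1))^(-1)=((0 7 9 15 11 8 5 3 13 1)(12 16 14))^(-1)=(0 1 13 3 5 8 11 15 9 7)(12 14 16)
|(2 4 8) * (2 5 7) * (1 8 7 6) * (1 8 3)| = |(1 3)(2 4 7)(5 6 8)| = 6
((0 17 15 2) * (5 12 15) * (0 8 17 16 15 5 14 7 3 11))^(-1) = (0 11 3 7 14 17 8 2 15 16)(5 12)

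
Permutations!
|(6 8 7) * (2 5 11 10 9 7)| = |(2 5 11 10 9 7 6 8)| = 8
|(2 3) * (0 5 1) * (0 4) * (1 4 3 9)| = |(0 5 4)(1 3 2 9)| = 12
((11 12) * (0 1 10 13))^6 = (0 10)(1 13)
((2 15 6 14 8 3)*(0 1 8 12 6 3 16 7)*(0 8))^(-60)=((0 1)(2 15 3)(6 14 12)(7 8 16))^(-60)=(16)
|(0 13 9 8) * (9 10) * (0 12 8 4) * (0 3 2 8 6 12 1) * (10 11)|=10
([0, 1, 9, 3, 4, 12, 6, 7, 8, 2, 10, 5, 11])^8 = [0, 1, 2, 3, 4, 11, 6, 7, 8, 9, 10, 12, 5]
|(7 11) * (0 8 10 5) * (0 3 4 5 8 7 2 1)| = 30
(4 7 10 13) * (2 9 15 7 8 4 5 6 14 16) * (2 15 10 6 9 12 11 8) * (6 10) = (2 12 11 8 4)(5 9 6 14 16 15 7 10 13) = [0, 1, 12, 3, 2, 9, 14, 10, 4, 6, 13, 8, 11, 5, 16, 7, 15]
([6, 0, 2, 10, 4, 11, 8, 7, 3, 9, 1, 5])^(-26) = [10, 3, 2, 6, 4, 5, 1, 7, 0, 9, 8, 11]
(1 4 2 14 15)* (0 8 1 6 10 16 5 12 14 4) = [8, 0, 4, 3, 2, 12, 10, 7, 1, 9, 16, 11, 14, 13, 15, 6, 5] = (0 8 1)(2 4)(5 12 14 15 6 10 16)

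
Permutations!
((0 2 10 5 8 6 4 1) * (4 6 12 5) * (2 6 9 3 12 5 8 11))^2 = (0 9 12 5 2 4)(1 6 3 8 11 10) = ((0 6 9 3 12 8 5 11 2 10 4 1))^2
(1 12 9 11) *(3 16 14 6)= (1 12 9 11)(3 16 14 6)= [0, 12, 2, 16, 4, 5, 3, 7, 8, 11, 10, 1, 9, 13, 6, 15, 14]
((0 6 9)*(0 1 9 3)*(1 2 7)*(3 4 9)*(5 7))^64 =(0 6 4 9 2 5 7 1 3)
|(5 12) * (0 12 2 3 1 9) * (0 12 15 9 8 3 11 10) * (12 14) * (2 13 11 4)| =18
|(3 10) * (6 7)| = 2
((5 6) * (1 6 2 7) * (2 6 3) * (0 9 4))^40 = (0 9 4)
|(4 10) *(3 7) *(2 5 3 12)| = 10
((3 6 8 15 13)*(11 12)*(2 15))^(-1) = (2 8 6 3 13 15)(11 12)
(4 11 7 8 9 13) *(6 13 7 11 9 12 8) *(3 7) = (3 7 6 13 4 9)(8 12) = [0, 1, 2, 7, 9, 5, 13, 6, 12, 3, 10, 11, 8, 4]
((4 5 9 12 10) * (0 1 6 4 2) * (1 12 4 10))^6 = ((0 12 1 6 10 2)(4 5 9))^6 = (12)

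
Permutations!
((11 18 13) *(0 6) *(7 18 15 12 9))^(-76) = ((0 6)(7 18 13 11 15 12 9))^(-76) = (7 18 13 11 15 12 9)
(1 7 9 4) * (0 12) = (0 12)(1 7 9 4) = [12, 7, 2, 3, 1, 5, 6, 9, 8, 4, 10, 11, 0]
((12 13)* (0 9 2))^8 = ((0 9 2)(12 13))^8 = (13)(0 2 9)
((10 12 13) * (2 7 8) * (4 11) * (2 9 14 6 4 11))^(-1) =(2 4 6 14 9 8 7)(10 13 12)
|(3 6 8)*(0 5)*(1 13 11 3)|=6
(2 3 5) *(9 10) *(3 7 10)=(2 7 10 9 3 5)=[0, 1, 7, 5, 4, 2, 6, 10, 8, 3, 9]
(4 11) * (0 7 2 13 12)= (0 7 2 13 12)(4 11)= [7, 1, 13, 3, 11, 5, 6, 2, 8, 9, 10, 4, 0, 12]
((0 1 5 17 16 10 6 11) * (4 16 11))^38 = ((0 1 5 17 11)(4 16 10 6))^38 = (0 17 1 11 5)(4 10)(6 16)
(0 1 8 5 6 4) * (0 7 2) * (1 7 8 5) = (0 7 2)(1 5 6 4 8) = [7, 5, 0, 3, 8, 6, 4, 2, 1]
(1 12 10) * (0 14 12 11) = [14, 11, 2, 3, 4, 5, 6, 7, 8, 9, 1, 0, 10, 13, 12] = (0 14 12 10 1 11)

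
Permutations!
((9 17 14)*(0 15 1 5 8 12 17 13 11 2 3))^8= (0 9 5 2 17 15 13 8 3 14 1 11 12)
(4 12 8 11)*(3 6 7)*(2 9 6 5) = [0, 1, 9, 5, 12, 2, 7, 3, 11, 6, 10, 4, 8] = (2 9 6 7 3 5)(4 12 8 11)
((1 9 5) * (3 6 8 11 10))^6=((1 9 5)(3 6 8 11 10))^6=(3 6 8 11 10)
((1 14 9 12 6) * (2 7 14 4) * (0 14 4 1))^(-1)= ((0 14 9 12 6)(2 7 4))^(-1)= (0 6 12 9 14)(2 4 7)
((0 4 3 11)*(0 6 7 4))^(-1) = (3 4 7 6 11)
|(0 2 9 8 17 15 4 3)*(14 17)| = |(0 2 9 8 14 17 15 4 3)| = 9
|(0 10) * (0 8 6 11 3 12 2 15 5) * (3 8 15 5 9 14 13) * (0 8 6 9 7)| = |(0 10 15 7)(2 5 8 9 14 13 3 12)(6 11)| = 8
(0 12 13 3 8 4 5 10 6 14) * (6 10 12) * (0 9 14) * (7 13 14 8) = [6, 1, 2, 7, 5, 12, 0, 13, 4, 8, 10, 11, 14, 3, 9] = (0 6)(3 7 13)(4 5 12 14 9 8)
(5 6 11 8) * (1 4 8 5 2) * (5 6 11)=(1 4 8 2)(5 11 6)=[0, 4, 1, 3, 8, 11, 5, 7, 2, 9, 10, 6]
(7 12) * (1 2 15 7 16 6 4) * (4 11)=(1 2 15 7 12 16 6 11 4)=[0, 2, 15, 3, 1, 5, 11, 12, 8, 9, 10, 4, 16, 13, 14, 7, 6]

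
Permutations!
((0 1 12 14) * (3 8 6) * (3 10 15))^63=((0 1 12 14)(3 8 6 10 15))^63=(0 14 12 1)(3 10 8 15 6)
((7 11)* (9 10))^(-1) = ((7 11)(9 10))^(-1) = (7 11)(9 10)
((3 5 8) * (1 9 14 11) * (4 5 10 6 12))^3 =(1 11 14 9)(3 12 8 6 5 10 4)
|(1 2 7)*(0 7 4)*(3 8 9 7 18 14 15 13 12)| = |(0 18 14 15 13 12 3 8 9 7 1 2 4)| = 13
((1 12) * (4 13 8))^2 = ((1 12)(4 13 8))^2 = (4 8 13)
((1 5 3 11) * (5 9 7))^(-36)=((1 9 7 5 3 11))^(-36)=(11)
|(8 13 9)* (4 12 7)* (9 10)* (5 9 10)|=|(4 12 7)(5 9 8 13)|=12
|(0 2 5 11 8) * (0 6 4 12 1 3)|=10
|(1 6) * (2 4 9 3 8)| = 10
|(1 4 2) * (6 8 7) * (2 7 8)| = 5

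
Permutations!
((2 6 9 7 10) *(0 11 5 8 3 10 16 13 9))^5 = ((0 11 5 8 3 10 2 6)(7 16 13 9))^5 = (0 10 5 6 3 11 2 8)(7 16 13 9)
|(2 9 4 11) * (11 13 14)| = |(2 9 4 13 14 11)| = 6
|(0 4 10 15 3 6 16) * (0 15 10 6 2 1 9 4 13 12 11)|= 8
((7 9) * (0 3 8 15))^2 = ((0 3 8 15)(7 9))^2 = (0 8)(3 15)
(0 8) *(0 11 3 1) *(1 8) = (0 1)(3 8 11) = [1, 0, 2, 8, 4, 5, 6, 7, 11, 9, 10, 3]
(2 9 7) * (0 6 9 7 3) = (0 6 9 3)(2 7) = [6, 1, 7, 0, 4, 5, 9, 2, 8, 3]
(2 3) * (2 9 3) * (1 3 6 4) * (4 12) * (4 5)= [0, 3, 2, 9, 1, 4, 12, 7, 8, 6, 10, 11, 5]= (1 3 9 6 12 5 4)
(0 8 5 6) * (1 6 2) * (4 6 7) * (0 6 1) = [8, 7, 0, 3, 1, 2, 6, 4, 5] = (0 8 5 2)(1 7 4)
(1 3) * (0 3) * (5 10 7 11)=(0 3 1)(5 10 7 11)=[3, 0, 2, 1, 4, 10, 6, 11, 8, 9, 7, 5]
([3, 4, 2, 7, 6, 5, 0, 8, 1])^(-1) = [6, 8, 2, 0, 1, 5, 4, 3, 7]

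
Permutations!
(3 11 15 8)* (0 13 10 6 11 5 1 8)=(0 13 10 6 11 15)(1 8 3 5)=[13, 8, 2, 5, 4, 1, 11, 7, 3, 9, 6, 15, 12, 10, 14, 0]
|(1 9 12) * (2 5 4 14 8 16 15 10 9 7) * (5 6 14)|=22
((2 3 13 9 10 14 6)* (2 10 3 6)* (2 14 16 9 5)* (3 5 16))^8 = ((2 6 10 3 13 16 9 5))^8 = (16)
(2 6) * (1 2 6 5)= (6)(1 2 5)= [0, 2, 5, 3, 4, 1, 6]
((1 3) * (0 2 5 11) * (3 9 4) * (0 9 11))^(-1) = (0 5 2)(1 3 4 9 11)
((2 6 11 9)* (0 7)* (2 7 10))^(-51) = (0 9 6 10 7 11 2)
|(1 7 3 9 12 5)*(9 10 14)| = |(1 7 3 10 14 9 12 5)| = 8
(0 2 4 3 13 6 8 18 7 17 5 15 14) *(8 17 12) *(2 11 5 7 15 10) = (0 11 5 10 2 4 3 13 6 17 7 12 8 18 15 14) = [11, 1, 4, 13, 3, 10, 17, 12, 18, 9, 2, 5, 8, 6, 0, 14, 16, 7, 15]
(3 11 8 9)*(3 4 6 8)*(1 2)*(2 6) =(1 6 8 9 4 2)(3 11) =[0, 6, 1, 11, 2, 5, 8, 7, 9, 4, 10, 3]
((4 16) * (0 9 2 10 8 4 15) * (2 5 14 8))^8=((0 9 5 14 8 4 16 15)(2 10))^8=(16)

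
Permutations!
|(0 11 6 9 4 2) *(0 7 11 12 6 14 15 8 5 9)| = 9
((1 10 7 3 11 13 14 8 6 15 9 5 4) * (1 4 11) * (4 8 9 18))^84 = ((1 10 7 3)(4 8 6 15 18)(5 11 13 14 9))^84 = (4 18 15 6 8)(5 9 14 13 11)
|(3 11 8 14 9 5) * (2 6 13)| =6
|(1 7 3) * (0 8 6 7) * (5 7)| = 7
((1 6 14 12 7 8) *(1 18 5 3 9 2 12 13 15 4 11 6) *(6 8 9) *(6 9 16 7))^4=(2 13 8 9 14 11 3 6 4 5 12 15 18)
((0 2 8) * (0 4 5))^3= (0 4 2 5 8)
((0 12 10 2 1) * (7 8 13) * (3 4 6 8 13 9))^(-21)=((0 12 10 2 1)(3 4 6 8 9)(7 13))^(-21)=(0 1 2 10 12)(3 9 8 6 4)(7 13)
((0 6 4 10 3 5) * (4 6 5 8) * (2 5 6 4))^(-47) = ((0 6 4 10 3 8 2 5))^(-47) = (0 6 4 10 3 8 2 5)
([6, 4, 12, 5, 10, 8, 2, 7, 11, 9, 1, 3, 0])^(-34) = [2, 10, 0, 8, 1, 11, 12, 7, 3, 9, 4, 5, 6]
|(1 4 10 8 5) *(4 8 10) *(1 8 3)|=|(10)(1 3)(5 8)|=2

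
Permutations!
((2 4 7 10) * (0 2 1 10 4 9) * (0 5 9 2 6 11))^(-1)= ((0 6 11)(1 10)(4 7)(5 9))^(-1)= (0 11 6)(1 10)(4 7)(5 9)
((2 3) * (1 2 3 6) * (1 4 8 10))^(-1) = ((1 2 6 4 8 10))^(-1) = (1 10 8 4 6 2)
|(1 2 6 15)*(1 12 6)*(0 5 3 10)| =12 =|(0 5 3 10)(1 2)(6 15 12)|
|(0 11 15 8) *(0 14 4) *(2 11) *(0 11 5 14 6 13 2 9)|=|(0 9)(2 5 14 4 11 15 8 6 13)|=18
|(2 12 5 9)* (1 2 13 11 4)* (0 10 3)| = 24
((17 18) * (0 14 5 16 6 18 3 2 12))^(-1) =(0 12 2 3 17 18 6 16 5 14)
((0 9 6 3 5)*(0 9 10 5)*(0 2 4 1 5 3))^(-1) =((0 10 3 2 4 1 5 9 6))^(-1) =(0 6 9 5 1 4 2 3 10)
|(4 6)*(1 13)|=2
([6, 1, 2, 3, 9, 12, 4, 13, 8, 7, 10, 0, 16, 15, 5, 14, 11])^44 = [5, 1, 2, 3, 16, 7, 12, 0, 8, 11, 10, 14, 13, 6, 9, 4, 15]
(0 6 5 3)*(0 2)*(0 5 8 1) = (0 6 8 1)(2 5 3) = [6, 0, 5, 2, 4, 3, 8, 7, 1]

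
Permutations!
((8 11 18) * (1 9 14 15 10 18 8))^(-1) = ((1 9 14 15 10 18)(8 11))^(-1) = (1 18 10 15 14 9)(8 11)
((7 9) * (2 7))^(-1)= ((2 7 9))^(-1)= (2 9 7)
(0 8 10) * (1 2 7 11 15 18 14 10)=(0 8 1 2 7 11 15 18 14 10)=[8, 2, 7, 3, 4, 5, 6, 11, 1, 9, 0, 15, 12, 13, 10, 18, 16, 17, 14]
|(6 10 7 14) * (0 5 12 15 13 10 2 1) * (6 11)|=|(0 5 12 15 13 10 7 14 11 6 2 1)|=12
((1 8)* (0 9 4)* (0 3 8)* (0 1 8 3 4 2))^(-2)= (0 9 2)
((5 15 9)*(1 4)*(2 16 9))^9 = (1 4)(2 15 5 9 16)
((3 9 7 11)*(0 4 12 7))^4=(0 11 4 3 12 9 7)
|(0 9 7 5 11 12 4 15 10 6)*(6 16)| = 11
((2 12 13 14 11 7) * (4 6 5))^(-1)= ((2 12 13 14 11 7)(4 6 5))^(-1)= (2 7 11 14 13 12)(4 5 6)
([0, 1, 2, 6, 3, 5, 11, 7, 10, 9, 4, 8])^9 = [0, 1, 2, 8, 11, 5, 10, 7, 3, 9, 6, 4]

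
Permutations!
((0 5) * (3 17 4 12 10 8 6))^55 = ((0 5)(3 17 4 12 10 8 6))^55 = (0 5)(3 6 8 10 12 4 17)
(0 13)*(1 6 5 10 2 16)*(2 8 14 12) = (0 13)(1 6 5 10 8 14 12 2 16) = [13, 6, 16, 3, 4, 10, 5, 7, 14, 9, 8, 11, 2, 0, 12, 15, 1]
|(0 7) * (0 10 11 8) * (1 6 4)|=15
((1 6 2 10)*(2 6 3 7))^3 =(1 2 3 10 7)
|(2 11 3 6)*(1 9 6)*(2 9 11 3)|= 4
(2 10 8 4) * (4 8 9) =[0, 1, 10, 3, 2, 5, 6, 7, 8, 4, 9] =(2 10 9 4)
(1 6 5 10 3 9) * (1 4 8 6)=(3 9 4 8 6 5 10)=[0, 1, 2, 9, 8, 10, 5, 7, 6, 4, 3]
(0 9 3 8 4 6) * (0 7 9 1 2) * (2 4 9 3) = (0 1 4 6 7 3 8 9 2) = [1, 4, 0, 8, 6, 5, 7, 3, 9, 2]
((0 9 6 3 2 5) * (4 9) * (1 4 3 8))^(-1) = ((0 3 2 5)(1 4 9 6 8))^(-1) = (0 5 2 3)(1 8 6 9 4)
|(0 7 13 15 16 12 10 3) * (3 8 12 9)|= |(0 7 13 15 16 9 3)(8 12 10)|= 21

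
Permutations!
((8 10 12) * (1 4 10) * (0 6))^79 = ((0 6)(1 4 10 12 8))^79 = (0 6)(1 8 12 10 4)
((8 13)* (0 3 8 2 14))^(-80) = (0 2 8)(3 14 13)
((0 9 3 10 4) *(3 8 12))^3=(0 12 4 8 10 9 3)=((0 9 8 12 3 10 4))^3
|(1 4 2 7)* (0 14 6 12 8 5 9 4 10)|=12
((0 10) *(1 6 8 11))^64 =((0 10)(1 6 8 11))^64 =(11)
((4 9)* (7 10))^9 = ((4 9)(7 10))^9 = (4 9)(7 10)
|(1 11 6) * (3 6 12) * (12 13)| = |(1 11 13 12 3 6)| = 6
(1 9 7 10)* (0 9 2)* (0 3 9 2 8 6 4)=(0 2 3 9 7 10 1 8 6 4)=[2, 8, 3, 9, 0, 5, 4, 10, 6, 7, 1]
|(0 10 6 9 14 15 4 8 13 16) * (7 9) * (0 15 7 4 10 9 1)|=35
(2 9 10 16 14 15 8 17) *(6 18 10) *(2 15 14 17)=(2 9 6 18 10 16 17 15 8)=[0, 1, 9, 3, 4, 5, 18, 7, 2, 6, 16, 11, 12, 13, 14, 8, 17, 15, 10]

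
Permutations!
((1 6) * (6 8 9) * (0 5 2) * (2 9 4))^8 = ((0 5 9 6 1 8 4 2))^8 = (9)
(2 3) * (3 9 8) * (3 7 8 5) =(2 9 5 3)(7 8) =[0, 1, 9, 2, 4, 3, 6, 8, 7, 5]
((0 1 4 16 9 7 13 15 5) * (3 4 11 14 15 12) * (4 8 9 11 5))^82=(0 1 5)(3 13 9)(4 11 15 16 14)(7 8 12)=((0 1 5)(3 8 9 7 13 12)(4 16 11 14 15))^82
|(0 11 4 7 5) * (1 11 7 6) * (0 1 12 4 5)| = 6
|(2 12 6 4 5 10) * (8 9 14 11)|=12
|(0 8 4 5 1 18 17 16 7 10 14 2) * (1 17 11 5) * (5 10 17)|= |(0 8 4 1 18 11 10 14 2)(7 17 16)|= 9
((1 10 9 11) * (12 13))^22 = ((1 10 9 11)(12 13))^22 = (13)(1 9)(10 11)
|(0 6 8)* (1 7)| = |(0 6 8)(1 7)| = 6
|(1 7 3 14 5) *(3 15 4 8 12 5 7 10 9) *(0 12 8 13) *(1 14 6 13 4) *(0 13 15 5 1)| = |(0 12 1 10 9 3 6 15)(5 14 7)| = 24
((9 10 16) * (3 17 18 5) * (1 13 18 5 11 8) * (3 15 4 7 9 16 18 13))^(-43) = ((1 3 17 5 15 4 7 9 10 18 11 8))^(-43) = (1 4 11 5 10 3 7 8 15 18 17 9)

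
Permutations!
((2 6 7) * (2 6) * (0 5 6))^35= ((0 5 6 7))^35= (0 7 6 5)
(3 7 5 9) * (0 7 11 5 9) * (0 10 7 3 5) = (0 3 11)(5 10 7 9) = [3, 1, 2, 11, 4, 10, 6, 9, 8, 5, 7, 0]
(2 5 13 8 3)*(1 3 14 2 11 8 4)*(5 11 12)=(1 3 12 5 13 4)(2 11 8 14)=[0, 3, 11, 12, 1, 13, 6, 7, 14, 9, 10, 8, 5, 4, 2]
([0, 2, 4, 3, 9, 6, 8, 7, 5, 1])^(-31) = (1 2 4 9)(5 8 6)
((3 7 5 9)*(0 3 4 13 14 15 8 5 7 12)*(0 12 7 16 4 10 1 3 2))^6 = ((0 2)(1 3 7 16 4 13 14 15 8 5 9 10))^6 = (1 14)(3 15)(4 9)(5 16)(7 8)(10 13)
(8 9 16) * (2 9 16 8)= (2 9 8 16)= [0, 1, 9, 3, 4, 5, 6, 7, 16, 8, 10, 11, 12, 13, 14, 15, 2]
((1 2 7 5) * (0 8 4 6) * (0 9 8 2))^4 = ((0 2 7 5 1)(4 6 9 8))^4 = (9)(0 1 5 7 2)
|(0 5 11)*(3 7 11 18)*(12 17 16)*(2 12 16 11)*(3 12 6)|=|(0 5 18 12 17 11)(2 6 3 7)|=12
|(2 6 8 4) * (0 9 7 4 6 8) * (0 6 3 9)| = 6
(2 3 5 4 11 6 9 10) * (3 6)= (2 6 9 10)(3 5 4 11)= [0, 1, 6, 5, 11, 4, 9, 7, 8, 10, 2, 3]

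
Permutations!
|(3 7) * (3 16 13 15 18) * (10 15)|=|(3 7 16 13 10 15 18)|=7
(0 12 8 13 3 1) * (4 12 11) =(0 11 4 12 8 13 3 1) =[11, 0, 2, 1, 12, 5, 6, 7, 13, 9, 10, 4, 8, 3]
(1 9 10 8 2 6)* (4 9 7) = (1 7 4 9 10 8 2 6) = [0, 7, 6, 3, 9, 5, 1, 4, 2, 10, 8]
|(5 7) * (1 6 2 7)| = |(1 6 2 7 5)| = 5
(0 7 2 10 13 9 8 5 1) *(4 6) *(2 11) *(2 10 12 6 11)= (0 7 2 12 6 4 11 10 13 9 8 5 1)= [7, 0, 12, 3, 11, 1, 4, 2, 5, 8, 13, 10, 6, 9]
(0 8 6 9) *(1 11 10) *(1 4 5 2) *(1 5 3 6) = (0 8 1 11 10 4 3 6 9)(2 5) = [8, 11, 5, 6, 3, 2, 9, 7, 1, 0, 4, 10]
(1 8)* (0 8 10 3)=[8, 10, 2, 0, 4, 5, 6, 7, 1, 9, 3]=(0 8 1 10 3)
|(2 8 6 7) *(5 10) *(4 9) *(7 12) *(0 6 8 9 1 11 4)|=6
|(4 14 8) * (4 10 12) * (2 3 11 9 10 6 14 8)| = |(2 3 11 9 10 12 4 8 6 14)| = 10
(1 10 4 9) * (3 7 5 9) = [0, 10, 2, 7, 3, 9, 6, 5, 8, 1, 4] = (1 10 4 3 7 5 9)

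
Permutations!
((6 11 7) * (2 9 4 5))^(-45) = (11)(2 5 4 9)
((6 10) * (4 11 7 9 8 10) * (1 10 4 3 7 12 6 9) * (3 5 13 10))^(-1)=((1 3 7)(4 11 12 6 5 13 10 9 8))^(-1)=(1 7 3)(4 8 9 10 13 5 6 12 11)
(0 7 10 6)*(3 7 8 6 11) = (0 8 6)(3 7 10 11) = [8, 1, 2, 7, 4, 5, 0, 10, 6, 9, 11, 3]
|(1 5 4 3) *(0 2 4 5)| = |(5)(0 2 4 3 1)| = 5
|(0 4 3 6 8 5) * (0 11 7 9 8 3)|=|(0 4)(3 6)(5 11 7 9 8)|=10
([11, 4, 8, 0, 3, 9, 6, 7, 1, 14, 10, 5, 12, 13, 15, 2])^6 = [2, 9, 11, 15, 14, 1, 6, 7, 5, 4, 10, 8, 12, 13, 3, 0]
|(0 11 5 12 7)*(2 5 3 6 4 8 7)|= |(0 11 3 6 4 8 7)(2 5 12)|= 21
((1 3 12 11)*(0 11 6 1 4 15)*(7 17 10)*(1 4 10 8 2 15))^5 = (0 8 10 15 17 11 2 7)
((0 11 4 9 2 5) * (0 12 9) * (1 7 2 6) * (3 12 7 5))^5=(0 4 11)(1 12 7 6 3 5 9 2)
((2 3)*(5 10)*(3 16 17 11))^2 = ((2 16 17 11 3)(5 10))^2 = (2 17 3 16 11)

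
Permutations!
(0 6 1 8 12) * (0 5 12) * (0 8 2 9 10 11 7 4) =(0 6 1 2 9 10 11 7 4)(5 12) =[6, 2, 9, 3, 0, 12, 1, 4, 8, 10, 11, 7, 5]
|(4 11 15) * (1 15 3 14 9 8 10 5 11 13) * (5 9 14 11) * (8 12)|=|(1 15 4 13)(3 11)(8 10 9 12)|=4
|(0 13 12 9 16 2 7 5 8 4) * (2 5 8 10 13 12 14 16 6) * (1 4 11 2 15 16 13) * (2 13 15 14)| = |(0 12 9 6 14 15 16 5 10 1 4)(2 7 8 11 13)| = 55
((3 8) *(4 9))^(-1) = ((3 8)(4 9))^(-1) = (3 8)(4 9)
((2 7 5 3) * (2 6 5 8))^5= (2 8 7)(3 5 6)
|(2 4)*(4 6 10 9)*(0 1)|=|(0 1)(2 6 10 9 4)|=10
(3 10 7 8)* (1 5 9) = (1 5 9)(3 10 7 8) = [0, 5, 2, 10, 4, 9, 6, 8, 3, 1, 7]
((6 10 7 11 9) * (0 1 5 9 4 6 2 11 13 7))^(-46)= ((0 1 5 9 2 11 4 6 10)(7 13))^(-46)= (13)(0 10 6 4 11 2 9 5 1)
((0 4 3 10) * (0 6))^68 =(0 10 4 6 3)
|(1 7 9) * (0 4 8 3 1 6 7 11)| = 6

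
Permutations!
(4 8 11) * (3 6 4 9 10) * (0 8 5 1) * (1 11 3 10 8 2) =(0 2 1)(3 6 4 5 11 9 8) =[2, 0, 1, 6, 5, 11, 4, 7, 3, 8, 10, 9]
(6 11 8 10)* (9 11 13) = (6 13 9 11 8 10) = [0, 1, 2, 3, 4, 5, 13, 7, 10, 11, 6, 8, 12, 9]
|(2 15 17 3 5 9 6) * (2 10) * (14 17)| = 9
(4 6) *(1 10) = [0, 10, 2, 3, 6, 5, 4, 7, 8, 9, 1] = (1 10)(4 6)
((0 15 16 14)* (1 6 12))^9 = (0 15 16 14)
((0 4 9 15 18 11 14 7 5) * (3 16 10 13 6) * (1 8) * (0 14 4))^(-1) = (1 8)(3 6 13 10 16)(4 11 18 15 9)(5 7 14)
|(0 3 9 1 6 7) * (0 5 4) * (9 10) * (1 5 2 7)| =6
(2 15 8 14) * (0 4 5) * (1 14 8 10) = (0 4 5)(1 14 2 15 10) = [4, 14, 15, 3, 5, 0, 6, 7, 8, 9, 1, 11, 12, 13, 2, 10]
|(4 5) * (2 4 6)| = |(2 4 5 6)| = 4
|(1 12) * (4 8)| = 2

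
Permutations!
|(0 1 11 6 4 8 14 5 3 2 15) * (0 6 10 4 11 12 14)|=13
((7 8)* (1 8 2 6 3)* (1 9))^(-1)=(1 9 3 6 2 7 8)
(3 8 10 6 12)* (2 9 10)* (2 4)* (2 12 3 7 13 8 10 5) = (2 9 5)(3 10 6)(4 12 7 13 8) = [0, 1, 9, 10, 12, 2, 3, 13, 4, 5, 6, 11, 7, 8]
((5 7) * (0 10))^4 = (10)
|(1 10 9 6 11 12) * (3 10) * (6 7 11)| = |(1 3 10 9 7 11 12)| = 7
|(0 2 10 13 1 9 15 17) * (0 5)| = |(0 2 10 13 1 9 15 17 5)| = 9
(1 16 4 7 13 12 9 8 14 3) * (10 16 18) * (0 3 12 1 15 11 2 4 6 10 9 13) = (0 3 15 11 2 4 7)(1 18 9 8 14 12 13)(6 10 16) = [3, 18, 4, 15, 7, 5, 10, 0, 14, 8, 16, 2, 13, 1, 12, 11, 6, 17, 9]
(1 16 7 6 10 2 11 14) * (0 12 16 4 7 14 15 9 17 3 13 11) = (0 12 16 14 1 4 7 6 10 2)(3 13 11 15 9 17) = [12, 4, 0, 13, 7, 5, 10, 6, 8, 17, 2, 15, 16, 11, 1, 9, 14, 3]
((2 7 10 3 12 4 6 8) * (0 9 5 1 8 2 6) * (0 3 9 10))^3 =((0 10 9 5 1 8 6 2 7)(3 12 4))^3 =(12)(0 5 6)(1 2 10)(7 9 8)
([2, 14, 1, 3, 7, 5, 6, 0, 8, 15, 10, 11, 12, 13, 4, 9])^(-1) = [7, 2, 0, 3, 14, 5, 6, 4, 8, 15, 10, 11, 12, 13, 1, 9]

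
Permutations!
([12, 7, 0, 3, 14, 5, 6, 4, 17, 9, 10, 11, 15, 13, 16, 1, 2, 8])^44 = [2, 15, 16, 3, 7, 5, 6, 1, 8, 9, 10, 11, 0, 13, 4, 12, 14, 17]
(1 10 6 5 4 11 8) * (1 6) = [0, 10, 2, 3, 11, 4, 5, 7, 6, 9, 1, 8] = (1 10)(4 11 8 6 5)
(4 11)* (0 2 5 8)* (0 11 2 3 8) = [3, 1, 5, 8, 2, 0, 6, 7, 11, 9, 10, 4] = (0 3 8 11 4 2 5)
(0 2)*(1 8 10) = (0 2)(1 8 10) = [2, 8, 0, 3, 4, 5, 6, 7, 10, 9, 1]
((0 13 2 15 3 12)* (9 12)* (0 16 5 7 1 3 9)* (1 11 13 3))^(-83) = ((0 3)(2 15 9 12 16 5 7 11 13))^(-83) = (0 3)(2 11 5 12 15 13 7 16 9)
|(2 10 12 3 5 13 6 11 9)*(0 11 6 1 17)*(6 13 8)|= 13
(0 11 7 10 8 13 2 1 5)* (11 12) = (0 12 11 7 10 8 13 2 1 5) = [12, 5, 1, 3, 4, 0, 6, 10, 13, 9, 8, 7, 11, 2]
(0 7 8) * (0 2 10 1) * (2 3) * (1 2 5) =(0 7 8 3 5 1)(2 10) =[7, 0, 10, 5, 4, 1, 6, 8, 3, 9, 2]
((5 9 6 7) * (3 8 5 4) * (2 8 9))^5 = (9)(2 5 8)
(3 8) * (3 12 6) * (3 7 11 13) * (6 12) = [0, 1, 2, 8, 4, 5, 7, 11, 6, 9, 10, 13, 12, 3] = (3 8 6 7 11 13)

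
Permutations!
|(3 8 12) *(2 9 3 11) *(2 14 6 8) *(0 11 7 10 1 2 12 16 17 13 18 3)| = 16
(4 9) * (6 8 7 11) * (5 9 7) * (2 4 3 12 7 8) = (2 4 8 5 9 3 12 7 11 6) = [0, 1, 4, 12, 8, 9, 2, 11, 5, 3, 10, 6, 7]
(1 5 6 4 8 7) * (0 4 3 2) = [4, 5, 0, 2, 8, 6, 3, 1, 7] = (0 4 8 7 1 5 6 3 2)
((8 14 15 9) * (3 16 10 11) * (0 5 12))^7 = (0 5 12)(3 11 10 16)(8 9 15 14)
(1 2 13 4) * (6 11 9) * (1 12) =(1 2 13 4 12)(6 11 9) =[0, 2, 13, 3, 12, 5, 11, 7, 8, 6, 10, 9, 1, 4]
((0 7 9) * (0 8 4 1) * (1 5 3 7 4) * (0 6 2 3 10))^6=(0 5)(1 8 9 7 3 2 6)(4 10)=((0 4 5 10)(1 6 2 3 7 9 8))^6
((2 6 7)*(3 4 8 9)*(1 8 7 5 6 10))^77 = (1 7 9 10 4 8 2 3)(5 6)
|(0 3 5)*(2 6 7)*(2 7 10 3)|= 6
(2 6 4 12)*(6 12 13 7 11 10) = (2 12)(4 13 7 11 10 6) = [0, 1, 12, 3, 13, 5, 4, 11, 8, 9, 6, 10, 2, 7]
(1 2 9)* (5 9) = (1 2 5 9) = [0, 2, 5, 3, 4, 9, 6, 7, 8, 1]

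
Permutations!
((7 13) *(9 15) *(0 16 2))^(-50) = ((0 16 2)(7 13)(9 15))^(-50) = (0 16 2)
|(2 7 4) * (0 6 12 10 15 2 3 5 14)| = |(0 6 12 10 15 2 7 4 3 5 14)| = 11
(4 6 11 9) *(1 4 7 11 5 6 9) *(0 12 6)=(0 12 6 5)(1 4 9 7 11)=[12, 4, 2, 3, 9, 0, 5, 11, 8, 7, 10, 1, 6]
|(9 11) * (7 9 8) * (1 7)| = 5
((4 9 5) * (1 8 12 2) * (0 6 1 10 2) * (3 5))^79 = (0 12 8 1 6)(2 10)(3 9 4 5)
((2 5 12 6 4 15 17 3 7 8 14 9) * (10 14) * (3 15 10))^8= ((2 5 12 6 4 10 14 9)(3 7 8)(15 17))^8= (17)(3 8 7)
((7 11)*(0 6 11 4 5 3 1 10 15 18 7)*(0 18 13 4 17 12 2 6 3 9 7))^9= (0 7 1 12 15 6 4 18 9 3 17 10 2 13 11 5)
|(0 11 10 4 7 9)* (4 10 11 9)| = |(11)(0 9)(4 7)| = 2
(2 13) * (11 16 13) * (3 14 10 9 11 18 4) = (2 18 4 3 14 10 9 11 16 13) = [0, 1, 18, 14, 3, 5, 6, 7, 8, 11, 9, 16, 12, 2, 10, 15, 13, 17, 4]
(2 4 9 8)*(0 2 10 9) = (0 2 4)(8 10 9) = [2, 1, 4, 3, 0, 5, 6, 7, 10, 8, 9]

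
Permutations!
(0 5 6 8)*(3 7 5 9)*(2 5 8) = (0 9 3 7 8)(2 5 6) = [9, 1, 5, 7, 4, 6, 2, 8, 0, 3]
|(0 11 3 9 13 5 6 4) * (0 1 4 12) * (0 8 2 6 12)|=|(0 11 3 9 13 5 12 8 2 6)(1 4)|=10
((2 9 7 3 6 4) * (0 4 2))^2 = (2 7 6 9 3)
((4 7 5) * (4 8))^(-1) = (4 8 5 7)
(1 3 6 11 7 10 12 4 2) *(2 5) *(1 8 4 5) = (1 3 6 11 7 10 12 5 2 8 4) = [0, 3, 8, 6, 1, 2, 11, 10, 4, 9, 12, 7, 5]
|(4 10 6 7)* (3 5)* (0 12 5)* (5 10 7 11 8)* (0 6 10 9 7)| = 5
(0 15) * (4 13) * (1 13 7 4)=(0 15)(1 13)(4 7)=[15, 13, 2, 3, 7, 5, 6, 4, 8, 9, 10, 11, 12, 1, 14, 0]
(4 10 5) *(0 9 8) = [9, 1, 2, 3, 10, 4, 6, 7, 0, 8, 5] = (0 9 8)(4 10 5)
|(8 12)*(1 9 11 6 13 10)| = |(1 9 11 6 13 10)(8 12)| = 6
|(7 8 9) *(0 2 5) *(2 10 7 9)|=6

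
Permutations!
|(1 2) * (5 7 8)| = |(1 2)(5 7 8)| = 6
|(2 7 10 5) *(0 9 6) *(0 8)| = 4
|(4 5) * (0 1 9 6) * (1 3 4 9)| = |(0 3 4 5 9 6)| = 6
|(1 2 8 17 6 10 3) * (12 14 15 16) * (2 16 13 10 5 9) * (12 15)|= 6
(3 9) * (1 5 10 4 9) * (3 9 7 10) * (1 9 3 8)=(1 5 8)(3 9)(4 7 10)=[0, 5, 2, 9, 7, 8, 6, 10, 1, 3, 4]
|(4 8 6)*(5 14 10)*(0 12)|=|(0 12)(4 8 6)(5 14 10)|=6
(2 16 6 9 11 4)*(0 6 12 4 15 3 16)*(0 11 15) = (0 6 9 15 3 16 12 4 2 11) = [6, 1, 11, 16, 2, 5, 9, 7, 8, 15, 10, 0, 4, 13, 14, 3, 12]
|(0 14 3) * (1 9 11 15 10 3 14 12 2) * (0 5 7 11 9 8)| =|(0 12 2 1 8)(3 5 7 11 15 10)| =30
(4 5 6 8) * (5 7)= (4 7 5 6 8)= [0, 1, 2, 3, 7, 6, 8, 5, 4]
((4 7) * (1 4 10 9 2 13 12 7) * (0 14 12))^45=((0 14 12 7 10 9 2 13)(1 4))^45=(0 9 12 13 10 14 2 7)(1 4)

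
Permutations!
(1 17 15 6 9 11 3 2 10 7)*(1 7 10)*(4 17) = [0, 4, 1, 2, 17, 5, 9, 7, 8, 11, 10, 3, 12, 13, 14, 6, 16, 15] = (1 4 17 15 6 9 11 3 2)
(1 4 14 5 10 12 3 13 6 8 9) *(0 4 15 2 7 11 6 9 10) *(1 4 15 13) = (0 15 2 7 11 6 8 10 12 3 1 13 9 4 14 5) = [15, 13, 7, 1, 14, 0, 8, 11, 10, 4, 12, 6, 3, 9, 5, 2]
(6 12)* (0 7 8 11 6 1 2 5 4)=[7, 2, 5, 3, 0, 4, 12, 8, 11, 9, 10, 6, 1]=(0 7 8 11 6 12 1 2 5 4)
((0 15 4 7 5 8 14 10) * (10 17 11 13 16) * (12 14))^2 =(0 4 5 12 17 13 10 15 7 8 14 11 16)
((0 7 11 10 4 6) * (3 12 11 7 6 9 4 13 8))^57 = ((0 6)(3 12 11 10 13 8)(4 9))^57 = (0 6)(3 10)(4 9)(8 11)(12 13)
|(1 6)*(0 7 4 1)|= 5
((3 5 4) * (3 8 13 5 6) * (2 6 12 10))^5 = ((2 6 3 12 10)(4 8 13 5))^5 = (4 8 13 5)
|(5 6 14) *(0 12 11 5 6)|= 4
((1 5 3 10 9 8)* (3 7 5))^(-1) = (1 8 9 10 3)(5 7)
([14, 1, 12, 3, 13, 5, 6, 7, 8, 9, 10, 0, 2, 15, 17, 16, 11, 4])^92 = [13, 1, 2, 3, 11, 5, 6, 7, 8, 9, 10, 4, 12, 0, 15, 14, 17, 16]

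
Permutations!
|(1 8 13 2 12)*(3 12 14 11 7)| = |(1 8 13 2 14 11 7 3 12)| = 9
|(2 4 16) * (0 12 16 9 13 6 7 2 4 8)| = 10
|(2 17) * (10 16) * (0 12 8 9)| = |(0 12 8 9)(2 17)(10 16)| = 4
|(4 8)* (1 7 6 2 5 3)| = 6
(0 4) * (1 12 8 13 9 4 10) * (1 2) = (0 10 2 1 12 8 13 9 4) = [10, 12, 1, 3, 0, 5, 6, 7, 13, 4, 2, 11, 8, 9]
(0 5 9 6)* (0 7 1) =[5, 0, 2, 3, 4, 9, 7, 1, 8, 6] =(0 5 9 6 7 1)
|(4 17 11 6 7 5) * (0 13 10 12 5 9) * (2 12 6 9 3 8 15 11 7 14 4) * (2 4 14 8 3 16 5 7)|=|(0 13 10 6 8 15 11 9)(2 12 7 16 5 4 17)|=56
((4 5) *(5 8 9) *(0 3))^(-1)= (0 3)(4 5 9 8)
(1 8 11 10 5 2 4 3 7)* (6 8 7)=[0, 7, 4, 6, 3, 2, 8, 1, 11, 9, 5, 10]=(1 7)(2 4 3 6 8 11 10 5)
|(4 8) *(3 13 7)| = |(3 13 7)(4 8)| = 6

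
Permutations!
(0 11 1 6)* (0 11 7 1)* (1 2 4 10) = [7, 6, 4, 3, 10, 5, 11, 2, 8, 9, 1, 0] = (0 7 2 4 10 1 6 11)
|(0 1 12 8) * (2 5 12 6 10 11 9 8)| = 21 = |(0 1 6 10 11 9 8)(2 5 12)|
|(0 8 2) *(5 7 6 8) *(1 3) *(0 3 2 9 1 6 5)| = 6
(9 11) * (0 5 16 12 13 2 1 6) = (0 5 16 12 13 2 1 6)(9 11) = [5, 6, 1, 3, 4, 16, 0, 7, 8, 11, 10, 9, 13, 2, 14, 15, 12]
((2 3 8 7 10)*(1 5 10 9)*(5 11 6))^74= ((1 11 6 5 10 2 3 8 7 9))^74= (1 10 7 6 3)(2 9 5 8 11)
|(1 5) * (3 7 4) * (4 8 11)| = 10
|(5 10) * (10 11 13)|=4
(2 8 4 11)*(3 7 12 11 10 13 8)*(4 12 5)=(2 3 7 5 4 10 13 8 12 11)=[0, 1, 3, 7, 10, 4, 6, 5, 12, 9, 13, 2, 11, 8]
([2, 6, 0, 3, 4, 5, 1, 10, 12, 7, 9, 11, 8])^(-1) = (0 2)(1 6)(7 9 10)(8 12)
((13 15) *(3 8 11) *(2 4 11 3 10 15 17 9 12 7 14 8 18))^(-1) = (2 18 3 8 14 7 12 9 17 13 15 10 11 4)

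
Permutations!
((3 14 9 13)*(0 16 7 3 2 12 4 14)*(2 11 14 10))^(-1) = (0 3 7 16)(2 10 4 12)(9 14 11 13)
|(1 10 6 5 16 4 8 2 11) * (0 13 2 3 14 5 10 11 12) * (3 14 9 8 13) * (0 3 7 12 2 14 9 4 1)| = |(0 7 12 3 4 13 14 5 16 1 11)(6 10)(8 9)| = 22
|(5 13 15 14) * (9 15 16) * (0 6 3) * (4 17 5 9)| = |(0 6 3)(4 17 5 13 16)(9 15 14)| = 15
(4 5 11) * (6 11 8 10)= (4 5 8 10 6 11)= [0, 1, 2, 3, 5, 8, 11, 7, 10, 9, 6, 4]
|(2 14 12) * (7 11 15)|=3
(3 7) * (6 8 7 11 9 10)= [0, 1, 2, 11, 4, 5, 8, 3, 7, 10, 6, 9]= (3 11 9 10 6 8 7)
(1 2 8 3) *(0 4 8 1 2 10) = (0 4 8 3 2 1 10) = [4, 10, 1, 2, 8, 5, 6, 7, 3, 9, 0]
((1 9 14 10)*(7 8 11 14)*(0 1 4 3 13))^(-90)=((0 1 9 7 8 11 14 10 4 3 13))^(-90)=(0 3 10 11 7 1 13 4 14 8 9)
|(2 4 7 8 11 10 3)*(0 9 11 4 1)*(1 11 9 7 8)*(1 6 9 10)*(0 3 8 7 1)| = 30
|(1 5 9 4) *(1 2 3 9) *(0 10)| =|(0 10)(1 5)(2 3 9 4)| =4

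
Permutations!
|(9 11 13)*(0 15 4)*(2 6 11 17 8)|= |(0 15 4)(2 6 11 13 9 17 8)|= 21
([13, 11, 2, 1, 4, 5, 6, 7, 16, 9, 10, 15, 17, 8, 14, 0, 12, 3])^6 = [3, 16, 2, 8, 4, 5, 6, 7, 11, 9, 10, 12, 0, 1, 14, 17, 15, 13]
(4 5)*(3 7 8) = [0, 1, 2, 7, 5, 4, 6, 8, 3] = (3 7 8)(4 5)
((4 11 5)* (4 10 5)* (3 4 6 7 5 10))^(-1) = (3 5 7 6 11 4)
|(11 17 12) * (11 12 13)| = |(11 17 13)| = 3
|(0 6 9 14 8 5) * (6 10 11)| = 8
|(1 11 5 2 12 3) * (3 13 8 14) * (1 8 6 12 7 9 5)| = |(1 11)(2 7 9 5)(3 8 14)(6 12 13)| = 12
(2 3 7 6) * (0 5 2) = (0 5 2 3 7 6) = [5, 1, 3, 7, 4, 2, 0, 6]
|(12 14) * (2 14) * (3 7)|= 6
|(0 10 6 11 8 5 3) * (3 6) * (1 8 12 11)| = 12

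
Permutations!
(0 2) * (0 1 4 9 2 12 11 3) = [12, 4, 1, 0, 9, 5, 6, 7, 8, 2, 10, 3, 11] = (0 12 11 3)(1 4 9 2)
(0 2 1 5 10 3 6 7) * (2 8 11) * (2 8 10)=(0 10 3 6 7)(1 5 2)(8 11)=[10, 5, 1, 6, 4, 2, 7, 0, 11, 9, 3, 8]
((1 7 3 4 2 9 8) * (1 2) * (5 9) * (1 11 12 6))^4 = ((1 7 3 4 11 12 6)(2 5 9 8))^4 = (1 11 7 12 3 6 4)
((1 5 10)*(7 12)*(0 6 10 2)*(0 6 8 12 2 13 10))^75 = (0 7)(1 10 13 5)(2 8)(6 12)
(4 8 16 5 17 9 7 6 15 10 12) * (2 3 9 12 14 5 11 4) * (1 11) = [0, 11, 3, 9, 8, 17, 15, 6, 16, 7, 14, 4, 2, 13, 5, 10, 1, 12] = (1 11 4 8 16)(2 3 9 7 6 15 10 14 5 17 12)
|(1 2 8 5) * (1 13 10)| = 6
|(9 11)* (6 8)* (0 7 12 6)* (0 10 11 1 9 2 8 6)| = 12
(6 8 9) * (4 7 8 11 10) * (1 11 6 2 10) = (1 11)(2 10 4 7 8 9) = [0, 11, 10, 3, 7, 5, 6, 8, 9, 2, 4, 1]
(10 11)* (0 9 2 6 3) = (0 9 2 6 3)(10 11) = [9, 1, 6, 0, 4, 5, 3, 7, 8, 2, 11, 10]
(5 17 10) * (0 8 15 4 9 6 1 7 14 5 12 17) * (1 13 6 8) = (0 1 7 14 5)(4 9 8 15)(6 13)(10 12 17) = [1, 7, 2, 3, 9, 0, 13, 14, 15, 8, 12, 11, 17, 6, 5, 4, 16, 10]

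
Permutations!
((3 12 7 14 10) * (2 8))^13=(2 8)(3 14 12 10 7)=((2 8)(3 12 7 14 10))^13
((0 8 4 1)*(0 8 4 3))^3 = ((0 4 1 8 3))^3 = (0 8 4 3 1)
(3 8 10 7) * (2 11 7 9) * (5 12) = (2 11 7 3 8 10 9)(5 12) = [0, 1, 11, 8, 4, 12, 6, 3, 10, 2, 9, 7, 5]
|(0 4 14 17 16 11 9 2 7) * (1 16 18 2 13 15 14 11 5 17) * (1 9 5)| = 8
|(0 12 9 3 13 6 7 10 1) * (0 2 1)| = |(0 12 9 3 13 6 7 10)(1 2)| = 8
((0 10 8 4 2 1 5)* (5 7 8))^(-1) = ((0 10 5)(1 7 8 4 2))^(-1) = (0 5 10)(1 2 4 8 7)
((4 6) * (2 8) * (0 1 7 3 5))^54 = (8)(0 5 3 7 1)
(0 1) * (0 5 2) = (0 1 5 2) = [1, 5, 0, 3, 4, 2]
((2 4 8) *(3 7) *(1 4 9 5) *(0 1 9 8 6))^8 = ((0 1 4 6)(2 8)(3 7)(5 9))^8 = (9)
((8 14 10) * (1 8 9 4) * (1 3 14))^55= (14)(1 8)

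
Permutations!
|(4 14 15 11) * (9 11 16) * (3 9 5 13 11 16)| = 9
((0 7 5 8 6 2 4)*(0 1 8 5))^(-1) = ((0 7)(1 8 6 2 4))^(-1) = (0 7)(1 4 2 6 8)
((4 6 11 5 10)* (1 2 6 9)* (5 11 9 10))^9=(11)(1 2 6 9)(4 10)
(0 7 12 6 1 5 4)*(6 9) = [7, 5, 2, 3, 0, 4, 1, 12, 8, 6, 10, 11, 9] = (0 7 12 9 6 1 5 4)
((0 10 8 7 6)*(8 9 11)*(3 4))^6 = ((0 10 9 11 8 7 6)(3 4))^6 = (0 6 7 8 11 9 10)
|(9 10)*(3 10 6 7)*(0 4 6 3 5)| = 15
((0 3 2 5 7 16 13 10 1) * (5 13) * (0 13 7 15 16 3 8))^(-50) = (1 13 10)(2 7 3)(5 15 16)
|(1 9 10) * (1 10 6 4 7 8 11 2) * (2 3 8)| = 6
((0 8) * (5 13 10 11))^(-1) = (0 8)(5 11 10 13)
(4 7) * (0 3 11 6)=(0 3 11 6)(4 7)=[3, 1, 2, 11, 7, 5, 0, 4, 8, 9, 10, 6]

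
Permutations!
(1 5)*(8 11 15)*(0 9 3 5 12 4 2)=(0 9 3 5 1 12 4 2)(8 11 15)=[9, 12, 0, 5, 2, 1, 6, 7, 11, 3, 10, 15, 4, 13, 14, 8]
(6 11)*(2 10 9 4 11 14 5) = (2 10 9 4 11 6 14 5) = [0, 1, 10, 3, 11, 2, 14, 7, 8, 4, 9, 6, 12, 13, 5]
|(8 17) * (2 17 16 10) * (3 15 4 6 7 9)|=30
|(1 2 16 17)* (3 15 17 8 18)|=8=|(1 2 16 8 18 3 15 17)|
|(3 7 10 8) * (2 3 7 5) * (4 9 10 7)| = 12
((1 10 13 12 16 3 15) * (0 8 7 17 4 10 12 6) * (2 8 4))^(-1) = ((0 4 10 13 6)(1 12 16 3 15)(2 8 7 17))^(-1) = (0 6 13 10 4)(1 15 3 16 12)(2 17 7 8)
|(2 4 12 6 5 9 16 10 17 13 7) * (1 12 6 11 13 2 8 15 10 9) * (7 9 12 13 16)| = 12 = |(1 13 9 7 8 15 10 17 2 4 6 5)(11 16 12)|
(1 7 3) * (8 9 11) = (1 7 3)(8 9 11) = [0, 7, 2, 1, 4, 5, 6, 3, 9, 11, 10, 8]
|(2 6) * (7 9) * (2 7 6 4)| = 6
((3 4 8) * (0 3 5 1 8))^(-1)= ((0 3 4)(1 8 5))^(-1)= (0 4 3)(1 5 8)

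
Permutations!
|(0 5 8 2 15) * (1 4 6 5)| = 8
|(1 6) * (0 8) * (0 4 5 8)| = 6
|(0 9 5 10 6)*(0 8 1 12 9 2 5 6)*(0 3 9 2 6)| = 10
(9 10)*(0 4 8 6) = (0 4 8 6)(9 10) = [4, 1, 2, 3, 8, 5, 0, 7, 6, 10, 9]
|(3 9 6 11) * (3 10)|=5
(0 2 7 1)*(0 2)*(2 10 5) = (1 10 5 2 7) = [0, 10, 7, 3, 4, 2, 6, 1, 8, 9, 5]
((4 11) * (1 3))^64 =((1 3)(4 11))^64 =(11)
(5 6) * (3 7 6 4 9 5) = (3 7 6)(4 9 5) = [0, 1, 2, 7, 9, 4, 3, 6, 8, 5]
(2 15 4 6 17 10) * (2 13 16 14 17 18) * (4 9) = (2 15 9 4 6 18)(10 13 16 14 17) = [0, 1, 15, 3, 6, 5, 18, 7, 8, 4, 13, 11, 12, 16, 17, 9, 14, 10, 2]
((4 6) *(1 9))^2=((1 9)(4 6))^2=(9)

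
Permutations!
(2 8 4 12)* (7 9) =[0, 1, 8, 3, 12, 5, 6, 9, 4, 7, 10, 11, 2] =(2 8 4 12)(7 9)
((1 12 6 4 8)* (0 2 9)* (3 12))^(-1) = (0 9 2)(1 8 4 6 12 3)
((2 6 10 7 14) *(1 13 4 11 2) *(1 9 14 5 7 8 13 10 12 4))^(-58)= ((1 10 8 13)(2 6 12 4 11)(5 7)(9 14))^(-58)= (14)(1 8)(2 12 11 6 4)(10 13)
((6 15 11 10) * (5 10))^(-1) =(5 11 15 6 10) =((5 10 6 15 11))^(-1)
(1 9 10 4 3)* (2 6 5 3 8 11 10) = (1 9 2 6 5 3)(4 8 11 10) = [0, 9, 6, 1, 8, 3, 5, 7, 11, 2, 4, 10]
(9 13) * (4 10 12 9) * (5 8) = [0, 1, 2, 3, 10, 8, 6, 7, 5, 13, 12, 11, 9, 4] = (4 10 12 9 13)(5 8)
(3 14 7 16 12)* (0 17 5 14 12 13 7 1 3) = [17, 3, 2, 12, 4, 14, 6, 16, 8, 9, 10, 11, 0, 7, 1, 15, 13, 5] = (0 17 5 14 1 3 12)(7 16 13)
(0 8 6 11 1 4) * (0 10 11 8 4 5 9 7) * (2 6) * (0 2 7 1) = (0 4 10 11)(1 5 9)(2 6 8 7) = [4, 5, 6, 3, 10, 9, 8, 2, 7, 1, 11, 0]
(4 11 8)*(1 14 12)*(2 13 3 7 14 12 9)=(1 12)(2 13 3 7 14 9)(4 11 8)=[0, 12, 13, 7, 11, 5, 6, 14, 4, 2, 10, 8, 1, 3, 9]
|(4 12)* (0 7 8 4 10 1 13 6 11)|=10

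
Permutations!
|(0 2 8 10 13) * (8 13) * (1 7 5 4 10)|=|(0 2 13)(1 7 5 4 10 8)|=6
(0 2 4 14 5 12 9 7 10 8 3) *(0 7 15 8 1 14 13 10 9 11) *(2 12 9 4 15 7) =(0 12 11)(1 14 5 9 7 4 13 10)(2 15 8 3) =[12, 14, 15, 2, 13, 9, 6, 4, 3, 7, 1, 0, 11, 10, 5, 8]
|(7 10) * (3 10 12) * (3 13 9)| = 6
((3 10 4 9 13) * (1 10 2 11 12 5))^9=(1 5 12 11 2 3 13 9 4 10)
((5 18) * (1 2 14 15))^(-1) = ((1 2 14 15)(5 18))^(-1) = (1 15 14 2)(5 18)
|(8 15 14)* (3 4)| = |(3 4)(8 15 14)| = 6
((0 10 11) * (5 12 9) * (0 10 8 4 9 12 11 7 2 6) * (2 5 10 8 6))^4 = ((12)(0 6)(4 9 10 7 5 11 8))^4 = (12)(4 5 9 11 10 8 7)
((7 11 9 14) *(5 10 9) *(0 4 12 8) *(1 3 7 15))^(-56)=(1 14 10 11 3 15 9 5 7)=((0 4 12 8)(1 3 7 11 5 10 9 14 15))^(-56)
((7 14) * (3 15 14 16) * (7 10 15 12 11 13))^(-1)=((3 12 11 13 7 16)(10 15 14))^(-1)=(3 16 7 13 11 12)(10 14 15)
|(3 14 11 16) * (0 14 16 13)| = |(0 14 11 13)(3 16)| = 4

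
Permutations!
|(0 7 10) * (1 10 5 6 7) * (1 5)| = |(0 5 6 7 1 10)| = 6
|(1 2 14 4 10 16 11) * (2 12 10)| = |(1 12 10 16 11)(2 14 4)| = 15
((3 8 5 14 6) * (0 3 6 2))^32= (0 8 14)(2 3 5)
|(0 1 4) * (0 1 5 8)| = 6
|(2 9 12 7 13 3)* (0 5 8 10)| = 12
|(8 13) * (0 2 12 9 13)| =|(0 2 12 9 13 8)| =6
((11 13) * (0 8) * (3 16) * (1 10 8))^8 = (16)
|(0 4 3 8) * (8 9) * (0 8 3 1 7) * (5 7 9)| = |(0 4 1 9 3 5 7)| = 7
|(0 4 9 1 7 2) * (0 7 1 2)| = 5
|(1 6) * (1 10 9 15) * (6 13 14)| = 7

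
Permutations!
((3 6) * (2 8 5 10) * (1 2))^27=(1 8 10 2 5)(3 6)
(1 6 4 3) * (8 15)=(1 6 4 3)(8 15)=[0, 6, 2, 1, 3, 5, 4, 7, 15, 9, 10, 11, 12, 13, 14, 8]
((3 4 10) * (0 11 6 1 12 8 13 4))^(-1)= ((0 11 6 1 12 8 13 4 10 3))^(-1)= (0 3 10 4 13 8 12 1 6 11)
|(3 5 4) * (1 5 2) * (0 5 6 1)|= |(0 5 4 3 2)(1 6)|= 10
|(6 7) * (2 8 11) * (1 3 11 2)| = |(1 3 11)(2 8)(6 7)| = 6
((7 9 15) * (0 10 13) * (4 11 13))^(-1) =((0 10 4 11 13)(7 9 15))^(-1) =(0 13 11 4 10)(7 15 9)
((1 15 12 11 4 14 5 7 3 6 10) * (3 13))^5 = (1 14 6 11 13 15 5 10 4 3 12 7)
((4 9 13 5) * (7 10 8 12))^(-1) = (4 5 13 9)(7 12 8 10)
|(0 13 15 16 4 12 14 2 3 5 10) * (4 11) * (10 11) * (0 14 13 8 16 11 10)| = 15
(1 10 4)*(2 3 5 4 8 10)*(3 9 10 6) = (1 2 9 10 8 6 3 5 4) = [0, 2, 9, 5, 1, 4, 3, 7, 6, 10, 8]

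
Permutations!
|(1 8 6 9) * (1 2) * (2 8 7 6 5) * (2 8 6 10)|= 4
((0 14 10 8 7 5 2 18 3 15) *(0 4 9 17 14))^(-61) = ((2 18 3 15 4 9 17 14 10 8 7 5))^(-61) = (2 5 7 8 10 14 17 9 4 15 3 18)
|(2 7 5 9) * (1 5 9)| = 6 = |(1 5)(2 7 9)|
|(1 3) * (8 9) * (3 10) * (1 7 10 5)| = 6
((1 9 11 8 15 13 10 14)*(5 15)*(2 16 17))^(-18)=((1 9 11 8 5 15 13 10 14)(2 16 17))^(-18)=(17)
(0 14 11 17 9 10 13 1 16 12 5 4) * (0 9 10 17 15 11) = (0 14)(1 16 12 5 4 9 17 10 13)(11 15) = [14, 16, 2, 3, 9, 4, 6, 7, 8, 17, 13, 15, 5, 1, 0, 11, 12, 10]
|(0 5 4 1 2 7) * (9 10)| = 6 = |(0 5 4 1 2 7)(9 10)|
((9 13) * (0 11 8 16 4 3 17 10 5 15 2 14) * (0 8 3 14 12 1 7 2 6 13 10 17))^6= ((17)(0 11 3)(1 7 2 12)(4 14 8 16)(5 15 6 13 9 10))^6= (17)(1 2)(4 8)(7 12)(14 16)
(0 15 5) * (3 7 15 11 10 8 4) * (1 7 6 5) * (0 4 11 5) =(0 5 4 3 6)(1 7 15)(8 11 10) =[5, 7, 2, 6, 3, 4, 0, 15, 11, 9, 8, 10, 12, 13, 14, 1]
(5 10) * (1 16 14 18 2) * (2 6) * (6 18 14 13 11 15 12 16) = (18)(1 6 2)(5 10)(11 15 12 16 13) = [0, 6, 1, 3, 4, 10, 2, 7, 8, 9, 5, 15, 16, 11, 14, 12, 13, 17, 18]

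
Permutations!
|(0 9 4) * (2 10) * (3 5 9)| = 10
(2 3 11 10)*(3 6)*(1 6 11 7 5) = [0, 6, 11, 7, 4, 1, 3, 5, 8, 9, 2, 10] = (1 6 3 7 5)(2 11 10)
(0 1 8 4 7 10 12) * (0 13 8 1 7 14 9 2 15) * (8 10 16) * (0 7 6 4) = (0 6 4 14 9 2 15 7 16 8)(10 12 13) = [6, 1, 15, 3, 14, 5, 4, 16, 0, 2, 12, 11, 13, 10, 9, 7, 8]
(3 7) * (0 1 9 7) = (0 1 9 7 3) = [1, 9, 2, 0, 4, 5, 6, 3, 8, 7]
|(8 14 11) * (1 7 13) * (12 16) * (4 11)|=|(1 7 13)(4 11 8 14)(12 16)|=12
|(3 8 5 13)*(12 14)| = |(3 8 5 13)(12 14)| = 4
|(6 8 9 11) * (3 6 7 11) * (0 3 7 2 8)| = |(0 3 6)(2 8 9 7 11)| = 15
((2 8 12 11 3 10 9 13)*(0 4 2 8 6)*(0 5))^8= ((0 4 2 6 5)(3 10 9 13 8 12 11))^8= (0 6 4 5 2)(3 10 9 13 8 12 11)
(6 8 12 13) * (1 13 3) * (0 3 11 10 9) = (0 3 1 13 6 8 12 11 10 9) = [3, 13, 2, 1, 4, 5, 8, 7, 12, 0, 9, 10, 11, 6]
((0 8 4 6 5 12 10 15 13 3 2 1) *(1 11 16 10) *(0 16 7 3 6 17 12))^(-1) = ((0 8 4 17 12 1 16 10 15 13 6 5)(2 11 7 3))^(-1) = (0 5 6 13 15 10 16 1 12 17 4 8)(2 3 7 11)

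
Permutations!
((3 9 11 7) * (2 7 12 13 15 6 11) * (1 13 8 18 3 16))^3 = (1 6 8 9 16 15 12 3 7 13 11 18 2) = ((1 13 15 6 11 12 8 18 3 9 2 7 16))^3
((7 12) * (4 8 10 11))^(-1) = ((4 8 10 11)(7 12))^(-1) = (4 11 10 8)(7 12)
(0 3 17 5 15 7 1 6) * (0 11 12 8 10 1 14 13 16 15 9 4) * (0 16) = (0 3 17 5 9 4 16 15 7 14 13)(1 6 11 12 8 10) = [3, 6, 2, 17, 16, 9, 11, 14, 10, 4, 1, 12, 8, 0, 13, 7, 15, 5]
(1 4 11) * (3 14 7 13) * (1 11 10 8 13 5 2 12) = (1 4 10 8 13 3 14 7 5 2 12) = [0, 4, 12, 14, 10, 2, 6, 5, 13, 9, 8, 11, 1, 3, 7]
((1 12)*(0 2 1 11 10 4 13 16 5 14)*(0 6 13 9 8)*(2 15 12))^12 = ((0 15 12 11 10 4 9 8)(1 2)(5 14 6 13 16))^12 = (0 10)(4 15)(5 6 16 14 13)(8 11)(9 12)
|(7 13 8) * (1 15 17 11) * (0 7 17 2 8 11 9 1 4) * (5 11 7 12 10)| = 6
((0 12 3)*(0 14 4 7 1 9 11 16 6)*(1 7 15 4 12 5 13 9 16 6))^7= ((0 5 13 9 11 6)(1 16)(3 14 12)(4 15))^7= (0 5 13 9 11 6)(1 16)(3 14 12)(4 15)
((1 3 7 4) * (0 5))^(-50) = (1 7)(3 4)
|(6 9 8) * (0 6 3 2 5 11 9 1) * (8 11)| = |(0 6 1)(2 5 8 3)(9 11)| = 12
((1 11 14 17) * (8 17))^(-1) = (1 17 8 14 11)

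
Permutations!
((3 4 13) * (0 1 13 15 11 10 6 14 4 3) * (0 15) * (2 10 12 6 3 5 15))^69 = ((0 1 13 2 10 3 5 15 11 12 6 14 4))^69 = (0 10 11 4 2 15 14 13 5 6 1 3 12)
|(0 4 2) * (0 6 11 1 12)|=7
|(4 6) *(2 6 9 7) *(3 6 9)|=3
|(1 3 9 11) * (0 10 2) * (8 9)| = |(0 10 2)(1 3 8 9 11)| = 15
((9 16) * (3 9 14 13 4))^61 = (3 9 16 14 13 4)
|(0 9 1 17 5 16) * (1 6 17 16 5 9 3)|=|(0 3 1 16)(6 17 9)|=12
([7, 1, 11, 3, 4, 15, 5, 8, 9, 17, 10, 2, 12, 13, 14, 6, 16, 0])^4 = (0 17 9 8 7)(5 15 6)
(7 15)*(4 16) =(4 16)(7 15) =[0, 1, 2, 3, 16, 5, 6, 15, 8, 9, 10, 11, 12, 13, 14, 7, 4]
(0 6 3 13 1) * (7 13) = (0 6 3 7 13 1) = [6, 0, 2, 7, 4, 5, 3, 13, 8, 9, 10, 11, 12, 1]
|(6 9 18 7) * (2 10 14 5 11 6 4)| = 10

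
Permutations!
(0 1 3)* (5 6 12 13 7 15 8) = [1, 3, 2, 0, 4, 6, 12, 15, 5, 9, 10, 11, 13, 7, 14, 8] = (0 1 3)(5 6 12 13 7 15 8)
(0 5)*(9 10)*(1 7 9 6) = (0 5)(1 7 9 10 6) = [5, 7, 2, 3, 4, 0, 1, 9, 8, 10, 6]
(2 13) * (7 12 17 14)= (2 13)(7 12 17 14)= [0, 1, 13, 3, 4, 5, 6, 12, 8, 9, 10, 11, 17, 2, 7, 15, 16, 14]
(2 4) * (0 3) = (0 3)(2 4) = [3, 1, 4, 0, 2]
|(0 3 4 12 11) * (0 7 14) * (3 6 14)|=15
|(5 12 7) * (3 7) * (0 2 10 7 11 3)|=6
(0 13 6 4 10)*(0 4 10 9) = [13, 1, 2, 3, 9, 5, 10, 7, 8, 0, 4, 11, 12, 6] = (0 13 6 10 4 9)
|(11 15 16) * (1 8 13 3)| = 12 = |(1 8 13 3)(11 15 16)|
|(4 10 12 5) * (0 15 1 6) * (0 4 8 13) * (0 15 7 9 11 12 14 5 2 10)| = 15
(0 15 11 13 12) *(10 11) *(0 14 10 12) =(0 15 12 14 10 11 13) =[15, 1, 2, 3, 4, 5, 6, 7, 8, 9, 11, 13, 14, 0, 10, 12]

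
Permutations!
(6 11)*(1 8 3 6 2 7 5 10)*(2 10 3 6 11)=[0, 8, 7, 11, 4, 3, 2, 5, 6, 9, 1, 10]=(1 8 6 2 7 5 3 11 10)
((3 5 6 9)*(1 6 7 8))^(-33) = ((1 6 9 3 5 7 8))^(-33) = (1 9 5 8 6 3 7)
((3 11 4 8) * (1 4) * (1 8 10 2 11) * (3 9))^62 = (1 9 11 10)(2 4 3 8)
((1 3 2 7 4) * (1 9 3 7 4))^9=((1 7)(2 4 9 3))^9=(1 7)(2 4 9 3)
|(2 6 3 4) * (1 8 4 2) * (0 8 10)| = |(0 8 4 1 10)(2 6 3)| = 15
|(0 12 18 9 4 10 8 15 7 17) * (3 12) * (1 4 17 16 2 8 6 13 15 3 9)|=39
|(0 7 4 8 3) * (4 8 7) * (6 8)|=6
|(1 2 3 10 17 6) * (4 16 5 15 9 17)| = 11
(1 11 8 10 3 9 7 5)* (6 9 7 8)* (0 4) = (0 4)(1 11 6 9 8 10 3 7 5) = [4, 11, 2, 7, 0, 1, 9, 5, 10, 8, 3, 6]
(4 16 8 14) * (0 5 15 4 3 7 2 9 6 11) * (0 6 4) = [5, 1, 9, 7, 16, 15, 11, 2, 14, 4, 10, 6, 12, 13, 3, 0, 8] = (0 5 15)(2 9 4 16 8 14 3 7)(6 11)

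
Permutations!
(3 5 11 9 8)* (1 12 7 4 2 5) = (1 12 7 4 2 5 11 9 8 3) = [0, 12, 5, 1, 2, 11, 6, 4, 3, 8, 10, 9, 7]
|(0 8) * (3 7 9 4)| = |(0 8)(3 7 9 4)| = 4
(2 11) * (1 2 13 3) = (1 2 11 13 3) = [0, 2, 11, 1, 4, 5, 6, 7, 8, 9, 10, 13, 12, 3]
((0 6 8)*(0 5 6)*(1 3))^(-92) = (5 6 8)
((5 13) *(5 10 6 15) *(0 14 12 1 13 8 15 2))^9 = (15)(0 14 12 1 13 10 6 2)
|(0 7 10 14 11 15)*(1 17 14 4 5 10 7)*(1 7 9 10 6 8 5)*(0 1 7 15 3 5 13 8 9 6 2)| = 90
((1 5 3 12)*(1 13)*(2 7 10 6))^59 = (1 13 12 3 5)(2 6 10 7) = ((1 5 3 12 13)(2 7 10 6))^59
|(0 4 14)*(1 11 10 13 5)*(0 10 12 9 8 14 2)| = 9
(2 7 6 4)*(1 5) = (1 5)(2 7 6 4) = [0, 5, 7, 3, 2, 1, 4, 6]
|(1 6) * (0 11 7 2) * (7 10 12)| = |(0 11 10 12 7 2)(1 6)| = 6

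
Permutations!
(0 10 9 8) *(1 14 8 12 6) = (0 10 9 12 6 1 14 8) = [10, 14, 2, 3, 4, 5, 1, 7, 0, 12, 9, 11, 6, 13, 8]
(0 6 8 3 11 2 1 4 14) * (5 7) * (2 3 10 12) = (0 6 8 10 12 2 1 4 14)(3 11)(5 7) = [6, 4, 1, 11, 14, 7, 8, 5, 10, 9, 12, 3, 2, 13, 0]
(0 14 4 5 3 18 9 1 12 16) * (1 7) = (0 14 4 5 3 18 9 7 1 12 16) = [14, 12, 2, 18, 5, 3, 6, 1, 8, 7, 10, 11, 16, 13, 4, 15, 0, 17, 9]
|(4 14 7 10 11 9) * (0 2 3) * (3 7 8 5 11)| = 30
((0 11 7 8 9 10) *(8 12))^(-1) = ((0 11 7 12 8 9 10))^(-1) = (0 10 9 8 12 7 11)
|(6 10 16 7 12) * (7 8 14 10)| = 12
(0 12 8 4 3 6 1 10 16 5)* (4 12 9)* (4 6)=(0 9 6 1 10 16 5)(3 4)(8 12)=[9, 10, 2, 4, 3, 0, 1, 7, 12, 6, 16, 11, 8, 13, 14, 15, 5]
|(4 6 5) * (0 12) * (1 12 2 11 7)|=6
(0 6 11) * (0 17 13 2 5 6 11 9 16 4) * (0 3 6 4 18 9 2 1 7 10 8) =(0 11 17 13 1 7 10 8)(2 5 4 3 6)(9 16 18) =[11, 7, 5, 6, 3, 4, 2, 10, 0, 16, 8, 17, 12, 1, 14, 15, 18, 13, 9]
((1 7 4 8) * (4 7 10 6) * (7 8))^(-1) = (1 8 7 4 6 10)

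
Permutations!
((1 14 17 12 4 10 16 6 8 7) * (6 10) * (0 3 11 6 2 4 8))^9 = ((0 3 11 6)(1 14 17 12 8 7)(2 4)(10 16))^9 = (0 3 11 6)(1 12)(2 4)(7 17)(8 14)(10 16)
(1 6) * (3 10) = (1 6)(3 10) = [0, 6, 2, 10, 4, 5, 1, 7, 8, 9, 3]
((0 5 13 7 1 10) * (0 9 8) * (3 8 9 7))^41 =(0 5 13 3 8)(1 7 10)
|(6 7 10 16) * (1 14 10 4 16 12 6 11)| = 9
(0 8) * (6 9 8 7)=(0 7 6 9 8)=[7, 1, 2, 3, 4, 5, 9, 6, 0, 8]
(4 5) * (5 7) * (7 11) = (4 11 7 5) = [0, 1, 2, 3, 11, 4, 6, 5, 8, 9, 10, 7]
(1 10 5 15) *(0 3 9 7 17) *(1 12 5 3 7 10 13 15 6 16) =(0 7 17)(1 13 15 12 5 6 16)(3 9 10) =[7, 13, 2, 9, 4, 6, 16, 17, 8, 10, 3, 11, 5, 15, 14, 12, 1, 0]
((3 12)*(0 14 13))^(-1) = ((0 14 13)(3 12))^(-1) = (0 13 14)(3 12)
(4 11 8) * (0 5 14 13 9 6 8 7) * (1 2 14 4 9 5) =(0 1 2 14 13 5 4 11 7)(6 8 9) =[1, 2, 14, 3, 11, 4, 8, 0, 9, 6, 10, 7, 12, 5, 13]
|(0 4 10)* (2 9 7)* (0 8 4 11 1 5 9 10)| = |(0 11 1 5 9 7 2 10 8 4)| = 10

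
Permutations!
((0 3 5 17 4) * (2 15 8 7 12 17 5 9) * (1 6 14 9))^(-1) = ((0 3 1 6 14 9 2 15 8 7 12 17 4))^(-1) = (0 4 17 12 7 8 15 2 9 14 6 1 3)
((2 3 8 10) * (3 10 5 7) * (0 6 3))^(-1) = (0 7 5 8 3 6)(2 10)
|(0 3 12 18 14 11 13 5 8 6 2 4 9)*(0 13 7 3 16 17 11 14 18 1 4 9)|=|(18)(0 16 17 11 7 3 12 1 4)(2 9 13 5 8 6)|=18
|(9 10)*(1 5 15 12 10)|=6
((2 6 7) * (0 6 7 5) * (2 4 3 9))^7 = (0 6 5)(2 4 9 7 3)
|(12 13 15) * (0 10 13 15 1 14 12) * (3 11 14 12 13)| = |(0 10 3 11 14 13 1 12 15)| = 9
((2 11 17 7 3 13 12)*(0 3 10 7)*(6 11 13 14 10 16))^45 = ((0 3 14 10 7 16 6 11 17)(2 13 12))^45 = (17)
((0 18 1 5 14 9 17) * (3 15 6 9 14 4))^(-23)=(0 6 4 18 9 3 1 17 15 5)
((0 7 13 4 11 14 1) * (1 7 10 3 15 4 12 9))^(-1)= (0 1 9 12 13 7 14 11 4 15 3 10)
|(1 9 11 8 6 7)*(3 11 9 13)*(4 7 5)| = |(1 13 3 11 8 6 5 4 7)| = 9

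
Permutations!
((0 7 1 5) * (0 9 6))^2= (0 1 9)(5 6 7)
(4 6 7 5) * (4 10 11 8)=(4 6 7 5 10 11 8)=[0, 1, 2, 3, 6, 10, 7, 5, 4, 9, 11, 8]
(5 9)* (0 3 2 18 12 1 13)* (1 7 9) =[3, 13, 18, 2, 4, 1, 6, 9, 8, 5, 10, 11, 7, 0, 14, 15, 16, 17, 12] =(0 3 2 18 12 7 9 5 1 13)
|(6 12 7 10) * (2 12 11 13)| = |(2 12 7 10 6 11 13)| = 7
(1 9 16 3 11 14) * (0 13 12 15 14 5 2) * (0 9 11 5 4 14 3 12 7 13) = (1 11 4 14)(2 9 16 12 15 3 5)(7 13) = [0, 11, 9, 5, 14, 2, 6, 13, 8, 16, 10, 4, 15, 7, 1, 3, 12]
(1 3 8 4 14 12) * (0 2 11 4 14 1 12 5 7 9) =(0 2 11 4 1 3 8 14 5 7 9) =[2, 3, 11, 8, 1, 7, 6, 9, 14, 0, 10, 4, 12, 13, 5]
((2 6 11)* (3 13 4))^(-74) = (2 6 11)(3 13 4)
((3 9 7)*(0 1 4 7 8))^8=(0 1 4 7 3 9 8)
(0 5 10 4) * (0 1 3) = (0 5 10 4 1 3) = [5, 3, 2, 0, 1, 10, 6, 7, 8, 9, 4]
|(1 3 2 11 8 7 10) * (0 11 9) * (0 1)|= 20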